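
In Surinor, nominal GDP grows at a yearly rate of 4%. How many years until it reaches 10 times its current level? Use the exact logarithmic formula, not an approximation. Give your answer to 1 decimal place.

t = ln(10) / ln(1 + 0.04) = 2.3026 / 0.039221 ≈ 58.71.

58.7 years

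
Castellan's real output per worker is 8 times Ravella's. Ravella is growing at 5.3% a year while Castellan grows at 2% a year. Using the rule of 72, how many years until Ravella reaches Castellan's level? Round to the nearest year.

about 65 years

The growth-rate gap is 5.3% − 2% = 3.3 percentage points.
So the ratio between them halves every 72/3.3 ≈ 21.82 years.
An 8 times gap closes after 3 halvings: 3 × 21.82 ≈ 65 years.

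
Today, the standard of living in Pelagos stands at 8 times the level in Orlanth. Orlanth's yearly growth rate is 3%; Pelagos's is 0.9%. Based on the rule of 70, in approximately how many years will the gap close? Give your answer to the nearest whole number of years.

roughly 100 years

The growth-rate gap is 3% − 0.9% = 2.1 percentage points.
So the ratio between them halves every 70/2.1 ≈ 33.33 years.
An 8 times gap closes after 3 halvings: 3 × 33.33 ≈ 100 years.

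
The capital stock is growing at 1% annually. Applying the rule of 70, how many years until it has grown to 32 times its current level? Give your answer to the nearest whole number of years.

350 years

One doubling takes 70/1 = 70.00 years.
Getting to 32× needs 5 doublings: 5 × 70.00 ≈ 350 years.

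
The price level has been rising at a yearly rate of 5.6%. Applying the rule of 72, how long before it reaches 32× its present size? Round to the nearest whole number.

Doubling time ≈ 72/5.6 = 12.86 years.
Getting to 32× needs 5 doublings: 5 × 12.86 ≈ 64 years.

≈ 64 years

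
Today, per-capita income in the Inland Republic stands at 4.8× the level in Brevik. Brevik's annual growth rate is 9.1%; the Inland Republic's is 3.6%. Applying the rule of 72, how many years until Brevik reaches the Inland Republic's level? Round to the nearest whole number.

The growth-rate gap is 9.1% − 3.6% = 5.5 percentage points.
So the ratio between them halves every 72/5.5 ≈ 13.09 years.
A 4.8× gap takes log₂(4.8) ≈ 2.26 halvings to close: 2.26 × 13.09 ≈ 30 years.

around 30 years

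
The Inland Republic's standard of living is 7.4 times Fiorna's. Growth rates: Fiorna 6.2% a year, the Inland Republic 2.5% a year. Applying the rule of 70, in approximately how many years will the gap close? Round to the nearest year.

Fiorna gains on the Inland Republic at 6.2% − 2.5% = 3.7 points a year.
At that relative rate the gap halves every 70/3.7 ≈ 18.92 years.
A 7.4 times gap takes log₂(7.4) ≈ 2.89 halvings to close: 2.89 × 18.92 ≈ 55 years.

55 years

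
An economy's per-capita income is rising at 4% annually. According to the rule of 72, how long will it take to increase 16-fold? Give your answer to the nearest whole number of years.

roughly 72 years

One doubling takes 72/4 = 18.00 years.
Getting to 16× needs 4 doublings: 4 × 18.00 ≈ 72 years.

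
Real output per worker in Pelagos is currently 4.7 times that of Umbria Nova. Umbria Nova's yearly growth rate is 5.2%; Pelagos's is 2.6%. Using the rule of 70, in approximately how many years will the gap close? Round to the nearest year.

around 60 years

The growth-rate gap is 5.2% − 2.6% = 2.6 percentage points.
So the ratio between them halves every 70/2.6 ≈ 26.92 years.
A 4.7 times gap takes log₂(4.7) ≈ 2.23 halvings to close: 2.23 × 26.92 ≈ 60 years.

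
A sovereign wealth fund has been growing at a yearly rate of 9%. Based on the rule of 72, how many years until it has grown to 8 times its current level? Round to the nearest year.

One doubling takes 72/9 = 8.00 years.
8× is 3 doublings, so 3 × 8.00 ≈ 24 years.

≈ 24 years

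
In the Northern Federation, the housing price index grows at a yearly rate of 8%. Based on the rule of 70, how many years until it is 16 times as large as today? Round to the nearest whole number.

around 35 years

One doubling takes 70/8 = 8.75 years.
Getting to 16× needs 4 doublings: 4 × 8.75 ≈ 35 years.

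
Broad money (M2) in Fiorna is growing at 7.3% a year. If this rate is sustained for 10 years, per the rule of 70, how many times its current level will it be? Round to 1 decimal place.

2.1 times

Doubles every ≈ 9.59 years (70/7.3).
10 years is 1.04 doublings; 2^1.04 ≈ 2.1×.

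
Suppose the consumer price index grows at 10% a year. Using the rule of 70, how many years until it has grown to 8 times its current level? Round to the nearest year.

roughly 21 years

One doubling takes 70/10 = 7.00 years.
Getting to 8× needs 3 doublings: 3 × 7.00 ≈ 21 years.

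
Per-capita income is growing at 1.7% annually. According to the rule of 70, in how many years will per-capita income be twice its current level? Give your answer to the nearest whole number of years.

about 41 years

70/1.7 ≈ 41.18, so it doubles roughly every 41 years.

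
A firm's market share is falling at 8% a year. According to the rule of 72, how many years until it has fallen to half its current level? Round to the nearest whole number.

9 years

Halving time ≈ 72 / 8 = 9.00 → 9 years.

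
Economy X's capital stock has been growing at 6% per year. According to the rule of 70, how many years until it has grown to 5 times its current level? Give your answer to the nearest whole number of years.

27 years

At 6% it doubles every 70/6 ≈ 11.67 years.
Reaching 5× takes log₂(5) ≈ 2.32 doublings.
2.32 × 11.67 ≈ 27 years.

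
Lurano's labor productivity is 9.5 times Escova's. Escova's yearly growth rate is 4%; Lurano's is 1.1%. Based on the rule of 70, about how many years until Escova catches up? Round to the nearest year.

approximately 78 years

The growth-rate gap is 4% − 1.1% = 2.9 percentage points.
So the ratio between them halves every 70/2.9 ≈ 24.14 years.
A 9.5 times gap takes log₂(9.5) ≈ 3.25 halvings to close: 3.25 × 24.14 ≈ 78 years.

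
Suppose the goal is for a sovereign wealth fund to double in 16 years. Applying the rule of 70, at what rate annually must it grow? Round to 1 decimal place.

around 4.4%

70 / 16 ≈ 4.38, so about 4.4% annually.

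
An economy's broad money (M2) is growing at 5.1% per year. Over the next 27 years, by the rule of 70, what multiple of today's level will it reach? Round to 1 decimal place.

approximately 3.9 times

Doubling time ≈ 70/5.1 = 13.73 years.
27 years / 13.73 ≈ 1.97 doublings → factor 2^1.97 ≈ 3.9.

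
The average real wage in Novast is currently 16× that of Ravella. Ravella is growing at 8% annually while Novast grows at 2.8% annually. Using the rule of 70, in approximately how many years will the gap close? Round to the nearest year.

54 years

What matters is the difference: 5.2 pp.
Rule of 70 on the gap: the ratio halves every 70/5.2 ≈ 13.46 years.
A 16× gap closes after 4 halvings: 4 × 13.46 ≈ 54 years.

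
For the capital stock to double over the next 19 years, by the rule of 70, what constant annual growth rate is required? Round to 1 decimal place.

70 / 19 ≈ 3.68, so about 3.7% annually.

≈ 3.7% annually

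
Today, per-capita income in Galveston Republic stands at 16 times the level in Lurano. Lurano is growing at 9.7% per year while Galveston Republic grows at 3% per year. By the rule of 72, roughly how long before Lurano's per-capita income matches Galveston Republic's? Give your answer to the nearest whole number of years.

about 43 years

What matters is the difference: 6.7 pp.
Rule of 72 on the gap: the ratio halves every 72/6.7 ≈ 10.75 years.
A 16 times gap closes after 4 halvings: 4 × 10.75 ≈ 43 years.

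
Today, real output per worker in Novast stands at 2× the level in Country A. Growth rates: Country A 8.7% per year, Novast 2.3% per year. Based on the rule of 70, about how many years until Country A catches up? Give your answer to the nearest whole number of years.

Country A gains on Novast at 8.7% − 2.3% = 6.4 points a year.
At that relative rate the gap halves every 70/6.4 ≈ 10.94 years.
A 2× gap closes after 1 halving: 1 × 10.94 ≈ 11 years.

11 years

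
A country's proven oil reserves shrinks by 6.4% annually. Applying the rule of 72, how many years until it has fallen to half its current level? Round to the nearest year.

Halving time ≈ 72 / 6.4 = 11.25 → 11 years.

around 11 years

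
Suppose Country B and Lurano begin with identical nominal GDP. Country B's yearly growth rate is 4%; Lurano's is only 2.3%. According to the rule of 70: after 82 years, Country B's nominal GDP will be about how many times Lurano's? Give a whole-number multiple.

approximately 4 times

Country B pulls ahead at 1.7 pp per year, so the ratio doubles every 70/1.7 ≈ 41.18 years.
In 82 years that's 1.99 doublings: 2^1.99 ≈ 4.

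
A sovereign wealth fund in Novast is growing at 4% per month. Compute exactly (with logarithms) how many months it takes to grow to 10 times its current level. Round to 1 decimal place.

t = ln(10) / ln(1 + 0.04) = 2.3026 / 0.039221 ≈ 58.71.

58.7 months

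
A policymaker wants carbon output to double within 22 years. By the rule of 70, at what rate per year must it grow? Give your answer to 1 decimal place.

70 / 22 ≈ 3.18, so about 3.2% per year.

3.2% per year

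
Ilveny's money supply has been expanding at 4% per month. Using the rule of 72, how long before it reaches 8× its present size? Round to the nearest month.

At 4% it doubles every 72/4 ≈ 18.00 months.
8× is 3 doublings, so 3 × 18.00 ≈ 54 months.

roughly 54 months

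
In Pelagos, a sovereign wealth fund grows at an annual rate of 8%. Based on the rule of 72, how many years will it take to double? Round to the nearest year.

72/8 ≈ 9.00, so it doubles roughly every 9 years.

roughly 9 years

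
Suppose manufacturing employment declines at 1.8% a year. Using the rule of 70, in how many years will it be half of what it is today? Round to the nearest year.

The rule works in reverse for decay: 70/1.8 ≈ 38.89 years to halve.

≈ 39 years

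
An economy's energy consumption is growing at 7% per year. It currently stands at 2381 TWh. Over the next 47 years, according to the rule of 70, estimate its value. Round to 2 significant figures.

It doubles every 70/7 ≈ 10.00 years, so 47 years is 4.70 doublings.
2^4.70 ≈ 25.99; 2381 × 25.99 ≈ 62000 TWh.

62000 TWh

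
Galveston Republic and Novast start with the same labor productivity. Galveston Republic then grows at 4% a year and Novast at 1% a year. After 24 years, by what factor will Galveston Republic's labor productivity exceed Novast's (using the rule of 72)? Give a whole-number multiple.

≈ 2 times

Rate gap = 4% − 1% = 3 points.
The ratio doubles every 72/3 ≈ 24.00 years.
24/24.00 ≈ 1.00 doublings → ratio ≈ 2^1.00 ≈ 2.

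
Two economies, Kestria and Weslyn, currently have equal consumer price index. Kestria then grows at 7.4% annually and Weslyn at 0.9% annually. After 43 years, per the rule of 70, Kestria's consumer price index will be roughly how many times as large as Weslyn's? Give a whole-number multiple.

roughly 16 times

Rate gap = 7.4% − 0.9% = 6.5 points.
The ratio doubles every 70/6.5 ≈ 10.77 years.
43/10.77 ≈ 3.99 doublings → ratio ≈ 2^3.99 ≈ 16.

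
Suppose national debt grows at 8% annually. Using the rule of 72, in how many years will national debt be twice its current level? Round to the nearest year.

about 9 years

Doubling time ≈ 72 / 8 = 9.00 years.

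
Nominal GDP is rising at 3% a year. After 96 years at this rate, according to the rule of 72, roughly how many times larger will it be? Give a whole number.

about 16 times

Doubling time ≈ 72/3 = 24.00 years.
96/24.00 ≈ 4 doublings, so about 2^4 = 16×.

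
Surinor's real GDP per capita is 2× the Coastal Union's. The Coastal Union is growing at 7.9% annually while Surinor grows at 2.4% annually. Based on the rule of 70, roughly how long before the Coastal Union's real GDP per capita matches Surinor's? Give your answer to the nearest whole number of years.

the Coastal Union gains on Surinor at 7.9% − 2.4% = 5.5 points a year.
At that relative rate the gap halves every 70/5.5 ≈ 12.73 years.
A 2× gap closes after 1 halving: 1 × 12.73 ≈ 13 years.

roughly 13 years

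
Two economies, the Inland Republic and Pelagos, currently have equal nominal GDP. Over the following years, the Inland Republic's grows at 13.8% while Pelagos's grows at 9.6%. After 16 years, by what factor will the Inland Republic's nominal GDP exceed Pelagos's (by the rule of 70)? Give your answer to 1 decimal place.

roughly 1.9 times

Only the 4.2-point difference matters.
70/4.2 ≈ 16.67 years per doubling of the ratio; 16 years gives 0.96 doublings, so ≈ 1.9×.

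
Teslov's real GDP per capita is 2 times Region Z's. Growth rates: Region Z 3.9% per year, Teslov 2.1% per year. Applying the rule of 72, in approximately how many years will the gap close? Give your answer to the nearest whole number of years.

What matters is the difference: 1.8 pp.
Rule of 72 on the gap: the ratio halves every 72/1.8 ≈ 40.00 years.
A 2 times gap closes after 1 halving: 1 × 40.00 ≈ 40 years.

≈ 40 years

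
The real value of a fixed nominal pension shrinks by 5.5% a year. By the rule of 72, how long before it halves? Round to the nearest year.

approximately 13 years

The rule works in reverse for decay: 72/5.5 ≈ 13.09 years to halve.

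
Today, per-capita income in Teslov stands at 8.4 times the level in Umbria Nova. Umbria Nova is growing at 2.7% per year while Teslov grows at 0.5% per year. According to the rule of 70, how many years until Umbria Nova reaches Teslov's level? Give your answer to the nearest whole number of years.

Umbria Nova gains on Teslov at 2.7% − 0.5% = 2.2 points a year.
At that relative rate the gap halves every 70/2.2 ≈ 31.82 years.
An 8.4 times gap takes log₂(8.4) ≈ 3.07 halvings to close: 3.07 × 31.82 ≈ 98 years.

roughly 98 years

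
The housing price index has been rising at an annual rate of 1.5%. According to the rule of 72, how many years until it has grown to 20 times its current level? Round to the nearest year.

One doubling takes 72/1.5 = 48.00 years.
20× is log₂ 20 ≈ 4.32 doublings, so ≈ 4.32 × 48.00 = 207 years.

207 years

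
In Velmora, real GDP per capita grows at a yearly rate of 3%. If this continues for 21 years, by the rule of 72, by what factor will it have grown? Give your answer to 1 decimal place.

Doubles every ≈ 24.00 years (72/3).
21 years is 0.88 doublings; 2^0.88 ≈ 1.8×.

about 1.8 times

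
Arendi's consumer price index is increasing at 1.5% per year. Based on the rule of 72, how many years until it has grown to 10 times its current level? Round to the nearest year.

approximately 159 years

At 1.5% it doubles every 72/1.5 ≈ 48.00 years.
10× is log₂ 10 ≈ 3.32 doublings, so ≈ 3.32 × 48.00 = 159 years.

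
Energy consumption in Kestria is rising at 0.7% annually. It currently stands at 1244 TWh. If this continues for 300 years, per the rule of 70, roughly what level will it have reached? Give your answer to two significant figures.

≈ 10000 TWh

Doubling time ≈ 70/0.7 = 100.00 years.
300 years is 300/100.00 ≈ 3.00 doublings, a factor of 2^3.00 ≈ 8.00.
1244 × 8.00 ≈ 10000 TWh.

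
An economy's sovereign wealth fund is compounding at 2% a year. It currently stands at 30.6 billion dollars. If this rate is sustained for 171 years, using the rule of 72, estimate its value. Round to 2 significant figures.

Doubling time ≈ 72/2 = 36.00 years.
171 years is 171/36.00 ≈ 4.75 doublings, a factor of 2^4.75 ≈ 26.91.
30.6 × 26.91 ≈ 820 billion dollars.

around 820 billion dollars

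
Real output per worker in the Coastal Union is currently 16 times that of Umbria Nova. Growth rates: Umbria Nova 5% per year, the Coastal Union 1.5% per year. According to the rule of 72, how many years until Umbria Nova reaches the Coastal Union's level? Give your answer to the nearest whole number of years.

≈ 82 years

What matters is the difference: 3.5 pp.
Rule of 72 on the gap: the ratio halves every 72/3.5 ≈ 20.57 years.
A 16 times gap closes after 4 halvings: 4 × 20.57 ≈ 82 years.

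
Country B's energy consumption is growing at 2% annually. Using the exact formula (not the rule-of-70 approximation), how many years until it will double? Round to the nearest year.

35 years

t = ln(2) / ln(1 + 0.02) = 0.6931 / 0.019803 ≈ 35.00.
≈ 35 years.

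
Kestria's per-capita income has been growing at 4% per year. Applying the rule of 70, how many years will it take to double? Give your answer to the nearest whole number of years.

At 4%, doubling takes about 70/4 = 17.50 years.

≈ 18 years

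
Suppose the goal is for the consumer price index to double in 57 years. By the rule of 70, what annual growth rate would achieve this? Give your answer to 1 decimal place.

1.2% annually

70 / 57 ≈ 1.23, so about 1.2% annually.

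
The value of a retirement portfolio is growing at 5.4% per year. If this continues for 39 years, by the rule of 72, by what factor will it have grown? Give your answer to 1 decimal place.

roughly 7.6 times

Doubles every ≈ 13.33 years (72/5.4).
39 years is 2.93 doublings; 2^2.93 ≈ 7.6×.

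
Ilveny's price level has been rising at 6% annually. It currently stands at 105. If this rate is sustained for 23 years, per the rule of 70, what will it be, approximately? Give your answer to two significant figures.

Doubling time ≈ 70/6 = 11.67 years.
23 years is 23/11.67 ≈ 1.97 doublings, a factor of 2^1.97 ≈ 3.92.
105 × 3.92 ≈ 410.

roughly 410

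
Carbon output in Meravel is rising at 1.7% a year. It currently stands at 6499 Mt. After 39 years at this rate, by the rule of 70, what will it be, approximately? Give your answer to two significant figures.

It doubles every 70/1.7 ≈ 41.18 years, so 39 years is 0.95 doublings.
2^0.95 ≈ 1.93; 6499 × 1.93 ≈ 13000 Mt.

roughly 13000 Mt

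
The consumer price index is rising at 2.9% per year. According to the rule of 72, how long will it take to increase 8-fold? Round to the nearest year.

At 2.9% it doubles every 72/2.9 ≈ 24.83 years.
Getting to 8× needs 3 doublings: 3 × 24.83 ≈ 74 years.

74 years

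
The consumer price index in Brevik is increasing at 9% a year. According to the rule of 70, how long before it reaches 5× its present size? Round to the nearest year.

Doubling time ≈ 70/9 = 7.78 years.
Reaching 5× takes log₂(5) ≈ 2.32 doublings.
2.32 × 7.78 ≈ 18 years.

around 18 years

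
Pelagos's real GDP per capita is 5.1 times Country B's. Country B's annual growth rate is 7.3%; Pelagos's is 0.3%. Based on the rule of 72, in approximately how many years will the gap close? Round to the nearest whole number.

The growth-rate gap is 7.3% − 0.3% = 7 percentage points.
So the ratio between them halves every 72/7 ≈ 10.29 years.
A 5.1 times gap takes log₂(5.1) ≈ 2.35 halvings to close: 2.35 × 10.29 ≈ 24 years.

around 24 years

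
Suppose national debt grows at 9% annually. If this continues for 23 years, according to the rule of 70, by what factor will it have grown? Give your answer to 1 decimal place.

Doubling time ≈ 70/9 = 7.78 years.
23 years / 7.78 ≈ 2.96 doublings → factor 2^2.96 ≈ 7.8.

around 7.8 times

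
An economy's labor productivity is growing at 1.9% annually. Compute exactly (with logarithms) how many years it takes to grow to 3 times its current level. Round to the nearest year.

58 years

t = ln(3) / ln(1 + 0.019) = 1.0986 / 0.018822 ≈ 58.37.
≈ 58 years.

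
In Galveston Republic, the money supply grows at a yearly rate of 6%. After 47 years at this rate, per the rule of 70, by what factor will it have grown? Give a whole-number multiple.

16 times

At 6% one doubling takes ≈ 11.67 years; 47 years is 4 of them, so ×16.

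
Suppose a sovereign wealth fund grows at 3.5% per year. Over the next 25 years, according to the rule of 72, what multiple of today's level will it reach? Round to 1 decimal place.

Doubles every ≈ 20.57 years (72/3.5).
25 years is 1.22 doublings; 2^1.22 ≈ 2.3×.

2.3 times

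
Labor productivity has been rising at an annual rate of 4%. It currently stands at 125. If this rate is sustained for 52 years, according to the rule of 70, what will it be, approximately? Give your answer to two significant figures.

roughly 980

It doubles every 70/4 ≈ 17.50 years, so 52 years is 2.97 doublings.
2^2.97 ≈ 7.84; 125 × 7.84 ≈ 980.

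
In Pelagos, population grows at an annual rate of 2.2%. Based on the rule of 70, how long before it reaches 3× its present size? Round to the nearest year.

Doubling time ≈ 70/2.2 = 31.82 years.
Reaching 3× takes log₂(3) ≈ 1.58 doublings.
1.58 × 31.82 ≈ 50 years.

≈ 50 years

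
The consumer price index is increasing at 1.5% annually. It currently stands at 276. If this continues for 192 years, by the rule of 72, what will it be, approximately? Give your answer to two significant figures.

≈ 4400

Doubling time ≈ 72/1.5 = 48.00 years.
192 years is 192/48.00 ≈ 4.00 doublings, a factor of 2^4.00 ≈ 16.00.
276 × 16.00 ≈ 4400.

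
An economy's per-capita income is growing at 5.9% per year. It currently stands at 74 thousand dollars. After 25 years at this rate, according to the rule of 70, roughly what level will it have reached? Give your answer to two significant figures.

Doubling time ≈ 70/5.9 = 11.86 years.
25 years is 25/11.86 ≈ 2.11 doublings, a factor of 2^2.11 ≈ 4.32.
74 × 4.32 ≈ 320 thousand dollars.

about 320 thousand dollars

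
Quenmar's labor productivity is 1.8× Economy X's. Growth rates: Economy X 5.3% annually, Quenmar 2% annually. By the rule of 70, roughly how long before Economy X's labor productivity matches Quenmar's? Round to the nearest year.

≈ 18 years

What matters is the difference: 3.3 pp.
Rule of 70 on the gap: the ratio halves every 70/3.3 ≈ 21.21 years.
A 1.8× gap takes log₂(1.8) ≈ 0.85 halvings to close: 0.85 × 21.21 ≈ 18 years.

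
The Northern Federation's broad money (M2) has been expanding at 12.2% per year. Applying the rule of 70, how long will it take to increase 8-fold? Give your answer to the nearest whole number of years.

At 12.2% it doubles every 70/12.2 ≈ 5.74 years.
8× is 3 doublings, so 3 × 5.74 ≈ 17 years.

roughly 17 years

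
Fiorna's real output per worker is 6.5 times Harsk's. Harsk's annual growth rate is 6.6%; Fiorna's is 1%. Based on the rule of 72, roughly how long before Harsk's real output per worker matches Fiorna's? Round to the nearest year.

roughly 35 years

What matters is the difference: 5.6 pp.
Rule of 72 on the gap: the ratio halves every 72/5.6 ≈ 12.86 years.
A 6.5 times gap takes log₂(6.5) ≈ 2.70 halvings to close: 2.70 × 12.86 ≈ 35 years.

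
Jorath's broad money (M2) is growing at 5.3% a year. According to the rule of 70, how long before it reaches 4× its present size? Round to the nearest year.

One doubling takes 70/5.3 = 13.21 years.
4× is 2 doublings, so 2 × 13.21 ≈ 26 years.

26 years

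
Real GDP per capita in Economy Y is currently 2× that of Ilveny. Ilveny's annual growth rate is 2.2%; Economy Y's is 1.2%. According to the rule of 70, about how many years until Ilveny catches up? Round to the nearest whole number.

The growth-rate gap is 2.2% − 1.2% = 1 percentage point.
So the ratio between them halves every 70/1 ≈ 70.00 years.
A 2× gap closes after 1 halving: 1 × 70.00 ≈ 70 years.

about 70 years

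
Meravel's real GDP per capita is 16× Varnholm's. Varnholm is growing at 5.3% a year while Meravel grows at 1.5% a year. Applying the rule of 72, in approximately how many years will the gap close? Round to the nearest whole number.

The growth-rate gap is 5.3% − 1.5% = 3.8 percentage points.
So the ratio between them halves every 72/3.8 ≈ 18.95 years.
A 16× gap closes after 4 halvings: 4 × 18.95 ≈ 76 years.

approximately 76 years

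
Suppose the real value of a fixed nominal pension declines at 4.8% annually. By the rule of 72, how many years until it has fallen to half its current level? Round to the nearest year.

Halving time ≈ 72 / 4.8 = 15.00 → 15 years.

around 15 years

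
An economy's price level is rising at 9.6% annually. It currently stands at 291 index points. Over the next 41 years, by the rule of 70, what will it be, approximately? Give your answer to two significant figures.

14000 index points

Doubling time ≈ 70/9.6 = 7.29 years.
41 years is 41/7.29 ≈ 5.62 doublings, a factor of 2^5.62 ≈ 49.18.
291 × 49.18 ≈ 14000 index points.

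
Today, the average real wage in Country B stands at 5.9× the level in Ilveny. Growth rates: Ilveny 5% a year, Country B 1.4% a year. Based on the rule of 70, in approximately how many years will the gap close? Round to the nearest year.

Ilveny gains on Country B at 5% − 1.4% = 3.6 points a year.
At that relative rate the gap halves every 70/3.6 ≈ 19.44 years.
A 5.9× gap takes log₂(5.9) ≈ 2.56 halvings to close: 2.56 × 19.44 ≈ 50 years.

50 years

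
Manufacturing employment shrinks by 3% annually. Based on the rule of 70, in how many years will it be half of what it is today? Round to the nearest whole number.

The rule works in reverse for decay: 70/3 ≈ 23.33 years to halve.

around 23 years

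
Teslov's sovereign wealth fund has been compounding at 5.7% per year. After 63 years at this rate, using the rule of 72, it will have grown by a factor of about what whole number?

72/5.7 ≈ 12.63 years per doubling.
63 years fits 5 doublings: 2^5 = 32.

32 times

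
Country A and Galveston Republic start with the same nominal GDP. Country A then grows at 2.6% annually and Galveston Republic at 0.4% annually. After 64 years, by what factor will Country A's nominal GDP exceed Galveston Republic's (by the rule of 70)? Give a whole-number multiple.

Rate gap = 2.6% − 0.4% = 2.2 points.
The ratio doubles every 70/2.2 ≈ 31.82 years.
64/31.82 ≈ 2.01 doublings → ratio ≈ 2^2.01 ≈ 4.

roughly 4 times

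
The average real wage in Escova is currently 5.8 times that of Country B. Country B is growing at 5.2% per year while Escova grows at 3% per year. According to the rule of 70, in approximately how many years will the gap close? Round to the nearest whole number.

roughly 81 years

The growth-rate gap is 5.2% − 3% = 2.2 percentage points.
So the ratio between them halves every 70/2.2 ≈ 31.82 years.
A 5.8 times gap takes log₂(5.8) ≈ 2.54 halvings to close: 2.54 × 31.82 ≈ 81 years.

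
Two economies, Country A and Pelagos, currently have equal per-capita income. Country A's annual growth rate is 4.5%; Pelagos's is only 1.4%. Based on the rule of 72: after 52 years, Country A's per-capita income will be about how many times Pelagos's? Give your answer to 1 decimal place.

Country A pulls ahead at 3.1 pp per year, so the ratio doubles every 72/3.1 ≈ 23.23 years.
In 52 years that's 2.24 doublings: 2^2.24 ≈ 4.7.

4.7 times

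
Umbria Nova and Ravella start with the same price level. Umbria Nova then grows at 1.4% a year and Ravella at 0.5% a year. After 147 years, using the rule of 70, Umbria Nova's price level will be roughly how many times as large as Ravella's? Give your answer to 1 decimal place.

around 3.7 times

Only the 0.9-point difference matters.
70/0.9 ≈ 77.78 years per doubling of the ratio; 147 years gives 1.89 doublings, so ≈ 3.7×.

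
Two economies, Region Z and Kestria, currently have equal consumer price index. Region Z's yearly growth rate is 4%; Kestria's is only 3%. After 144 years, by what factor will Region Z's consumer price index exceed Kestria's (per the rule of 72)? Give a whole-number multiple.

4 times

Region Z pulls ahead at 1 pp per year, so the ratio doubles every 72/1 ≈ 72.00 years.
In 144 years that's 2.00 doublings: 2^2.00 ≈ 4.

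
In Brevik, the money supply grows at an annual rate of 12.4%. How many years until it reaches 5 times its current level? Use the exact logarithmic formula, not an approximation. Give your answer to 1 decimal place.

t = ln(5) / ln(1 + 0.124) = 1.6094 / 0.116894 ≈ 13.77.

13.8 years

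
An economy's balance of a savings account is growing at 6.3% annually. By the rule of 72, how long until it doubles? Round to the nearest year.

about 11 years

At 6.3%, doubling takes about 72/6.3 = 11.43 years.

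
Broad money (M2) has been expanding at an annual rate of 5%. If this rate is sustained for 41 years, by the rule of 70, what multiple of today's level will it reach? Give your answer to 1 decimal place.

about 7.6 times

Doubles every ≈ 14.00 years (70/5).
41 years is 2.93 doublings; 2^2.93 ≈ 7.6×.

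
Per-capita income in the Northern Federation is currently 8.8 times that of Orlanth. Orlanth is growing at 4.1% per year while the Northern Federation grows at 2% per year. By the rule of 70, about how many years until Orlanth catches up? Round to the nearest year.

roughly 105 years

What matters is the difference: 2.1 pp.
Rule of 70 on the gap: the ratio halves every 70/2.1 ≈ 33.33 years.
An 8.8 times gap takes log₂(8.8) ≈ 3.14 halvings to close: 3.14 × 33.33 ≈ 105 years.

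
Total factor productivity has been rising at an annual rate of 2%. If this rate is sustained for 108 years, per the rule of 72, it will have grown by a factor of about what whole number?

72/2 ≈ 36.00 years per doubling.
108 years fits 3 doublings: 2^3 = 8.

approximately 8 times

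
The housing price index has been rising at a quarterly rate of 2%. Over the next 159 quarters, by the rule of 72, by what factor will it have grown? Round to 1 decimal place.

roughly 21.4 times

Doubles every ≈ 36.00 quarters (72/2).
159 quarters is 4.42 doublings; 2^4.42 ≈ 21.4×.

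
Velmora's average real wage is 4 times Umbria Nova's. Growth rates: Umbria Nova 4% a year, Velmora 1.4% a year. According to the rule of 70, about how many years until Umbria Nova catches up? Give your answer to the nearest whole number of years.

around 54 years

The growth-rate gap is 4% − 1.4% = 2.6 percentage points.
So the ratio between them halves every 70/2.6 ≈ 26.92 years.
A 4 times gap closes after 2 halvings: 2 × 26.92 ≈ 54 years.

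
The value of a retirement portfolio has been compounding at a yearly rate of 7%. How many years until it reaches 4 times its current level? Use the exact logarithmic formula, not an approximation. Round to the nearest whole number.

t = ln(4) / ln(1 + 0.07) = 1.3863 / 0.067659 ≈ 20.49.
≈ 20 years.

20 years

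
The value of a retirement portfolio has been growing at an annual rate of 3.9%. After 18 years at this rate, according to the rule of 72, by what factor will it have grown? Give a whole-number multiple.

72/3.9 ≈ 18.46 years per doubling.
18 years fits 1 doubling: 2^1 = 2.

around 2 times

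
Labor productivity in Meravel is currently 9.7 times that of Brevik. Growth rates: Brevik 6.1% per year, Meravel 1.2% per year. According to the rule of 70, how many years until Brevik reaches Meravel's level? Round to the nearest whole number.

roughly 47 years

Brevik gains on Meravel at 6.1% − 1.2% = 4.9 points a year.
At that relative rate the gap halves every 70/4.9 ≈ 14.29 years.
A 9.7 times gap takes log₂(9.7) ≈ 3.28 halvings to close: 3.28 × 14.29 ≈ 47 years.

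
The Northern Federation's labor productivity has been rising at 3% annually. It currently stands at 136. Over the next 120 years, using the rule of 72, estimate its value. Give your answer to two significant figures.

around 4400

Doubling time ≈ 72/3 = 24.00 years.
120 years is 120/24.00 ≈ 5.00 doublings, a factor of 2^5.00 ≈ 32.00.
136 × 32.00 ≈ 4400.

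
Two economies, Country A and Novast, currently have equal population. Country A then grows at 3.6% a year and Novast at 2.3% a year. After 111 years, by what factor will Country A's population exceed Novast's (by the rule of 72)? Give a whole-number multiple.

about 4 times

Only the 1.3-point difference matters.
72/1.3 ≈ 55.38 years per doubling of the ratio; 111 years gives 2.00 doublings, so ≈ 4×.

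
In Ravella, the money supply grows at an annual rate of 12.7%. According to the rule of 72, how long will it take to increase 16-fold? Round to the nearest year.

One doubling takes 72/12.7 = 5.67 years.
16 = 2^4, so 4 doublings → 23 years.

23 years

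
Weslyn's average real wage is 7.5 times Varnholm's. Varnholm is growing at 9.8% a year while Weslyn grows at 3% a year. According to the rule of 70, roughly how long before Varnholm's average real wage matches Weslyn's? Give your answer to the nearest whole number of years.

roughly 30 years

Varnholm gains on Weslyn at 9.8% − 3% = 6.8 points a year.
At that relative rate the gap halves every 70/6.8 ≈ 10.29 years.
A 7.5 times gap takes log₂(7.5) ≈ 2.91 halvings to close: 2.91 × 10.29 ≈ 30 years.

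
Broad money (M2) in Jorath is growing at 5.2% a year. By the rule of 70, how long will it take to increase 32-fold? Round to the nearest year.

At 5.2% it doubles every 70/5.2 ≈ 13.46 years.
Getting to 32× needs 5 doublings: 5 × 13.46 ≈ 67 years.

approximately 67 years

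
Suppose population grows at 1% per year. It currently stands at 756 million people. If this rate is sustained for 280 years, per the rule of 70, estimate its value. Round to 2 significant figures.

It doubles every 70/1 ≈ 70.00 years, so 280 years is 4.00 doublings.
2^4.00 ≈ 16.00; 756 × 16.00 ≈ 12000 million people.

approximately 12000 million people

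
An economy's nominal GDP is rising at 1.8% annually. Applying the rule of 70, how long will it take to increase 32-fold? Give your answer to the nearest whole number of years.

One doubling takes 70/1.8 = 38.89 years.
Getting to 32× needs 5 doublings: 5 × 38.89 ≈ 194 years.

194 years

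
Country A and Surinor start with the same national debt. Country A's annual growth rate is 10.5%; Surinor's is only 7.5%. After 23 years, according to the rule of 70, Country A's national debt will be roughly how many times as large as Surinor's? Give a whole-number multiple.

Only the 3-point difference matters.
70/3 ≈ 23.33 years per doubling of the ratio; 23 years gives 0.99 doublings, so ≈ 2×.

roughly 2 times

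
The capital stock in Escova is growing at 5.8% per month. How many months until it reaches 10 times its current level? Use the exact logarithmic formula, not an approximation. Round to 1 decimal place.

t = ln(10) / ln(1 + 0.058) = 2.3026 / 0.056380 ≈ 40.84.

40.8 months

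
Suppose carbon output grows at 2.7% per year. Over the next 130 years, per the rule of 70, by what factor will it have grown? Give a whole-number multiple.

70/2.7 ≈ 25.93 years per doubling.
130 years fits 5 doublings: 2^5 = 32.

32 times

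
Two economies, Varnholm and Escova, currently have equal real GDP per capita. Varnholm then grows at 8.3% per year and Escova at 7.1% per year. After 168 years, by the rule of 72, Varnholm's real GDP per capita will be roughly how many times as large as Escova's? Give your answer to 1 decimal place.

≈ 7.0 times

Only the 1.2-point difference matters.
72/1.2 ≈ 60.00 years per doubling of the ratio; 168 years gives 2.80 doublings, so ≈ 7.0×.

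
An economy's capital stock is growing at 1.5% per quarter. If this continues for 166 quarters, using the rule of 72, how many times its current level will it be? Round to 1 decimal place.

Doubling time ≈ 72/1.5 = 48.00 quarters.
166 quarters / 48.00 ≈ 3.46 doublings → factor 2^3.46 ≈ 11.0.

around 11.0 times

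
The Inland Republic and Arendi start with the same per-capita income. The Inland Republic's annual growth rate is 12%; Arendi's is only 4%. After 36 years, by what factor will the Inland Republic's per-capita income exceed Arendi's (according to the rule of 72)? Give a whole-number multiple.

Rate gap = 12% − 4% = 8 points.
The ratio doubles every 72/8 ≈ 9.00 years.
36/9.00 ≈ 4.00 doublings → ratio ≈ 2^4.00 ≈ 16.

approximately 16 times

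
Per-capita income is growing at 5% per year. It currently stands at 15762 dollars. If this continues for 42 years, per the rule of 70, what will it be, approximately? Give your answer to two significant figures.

about 130000 dollars

Doubling time ≈ 70/5 = 14.00 years.
42 years is 42/14.00 ≈ 3.00 doublings, a factor of 2^3.00 ≈ 8.00.
15762 × 8.00 ≈ 130000 dollars.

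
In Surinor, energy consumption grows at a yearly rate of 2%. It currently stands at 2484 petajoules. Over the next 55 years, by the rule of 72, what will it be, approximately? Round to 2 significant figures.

Doubling time ≈ 72/2 = 36.00 years.
55 years is 55/36.00 ≈ 1.53 doublings, a factor of 2^1.53 ≈ 2.89.
2484 × 2.89 ≈ 7200 petajoules.

about 7200 petajoules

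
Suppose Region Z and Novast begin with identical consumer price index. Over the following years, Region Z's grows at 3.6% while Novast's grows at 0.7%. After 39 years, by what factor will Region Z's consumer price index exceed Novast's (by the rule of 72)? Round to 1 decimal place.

Region Z pulls ahead at 2.9 pp per year, so the ratio doubles every 72/2.9 ≈ 24.83 years.
In 39 years that's 1.57 doublings: 2^1.57 ≈ 3.0.

about 3.0 times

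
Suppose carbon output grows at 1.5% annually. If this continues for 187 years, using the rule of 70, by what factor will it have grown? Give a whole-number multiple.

roughly 16 times

Doubling time ≈ 70/1.5 = 46.67 years.
187/46.67 ≈ 4 doublings, so about 2^4 = 16×.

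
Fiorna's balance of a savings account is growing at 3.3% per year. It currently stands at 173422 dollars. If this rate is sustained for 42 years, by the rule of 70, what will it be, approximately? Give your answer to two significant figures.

It doubles every 70/3.3 ≈ 21.21 years, so 42 years is 1.98 doublings.
2^1.98 ≈ 3.94; 173422 × 3.94 ≈ 680000 dollars.

about 680000 dollars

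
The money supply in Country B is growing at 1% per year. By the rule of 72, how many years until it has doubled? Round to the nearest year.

about 72 years

72/1 ≈ 72.00, so it doubles roughly every 72 years.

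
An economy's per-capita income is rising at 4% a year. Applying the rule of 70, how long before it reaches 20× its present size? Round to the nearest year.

about 76 years

Doubling time ≈ 70/4 = 17.50 years.
20× is log₂ 20 ≈ 4.32 doublings, so ≈ 4.32 × 17.50 = 76 years.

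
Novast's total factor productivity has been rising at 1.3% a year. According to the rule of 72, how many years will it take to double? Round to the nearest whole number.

55 years

72/1.3 ≈ 55.38, so it doubles roughly every 55 years.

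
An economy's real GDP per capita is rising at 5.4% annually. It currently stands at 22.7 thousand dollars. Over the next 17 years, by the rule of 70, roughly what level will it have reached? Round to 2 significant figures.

Doubling time ≈ 70/5.4 = 12.96 years.
17 years is 17/12.96 ≈ 1.31 doublings, a factor of 2^1.31 ≈ 2.48.
22.7 × 2.48 ≈ 56 thousand dollars.

approximately 56 thousand dollars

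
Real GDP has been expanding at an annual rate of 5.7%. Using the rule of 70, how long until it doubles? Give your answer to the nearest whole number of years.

approximately 12 years

At 5.7%, doubling takes about 70/5.7 = 12.28 years.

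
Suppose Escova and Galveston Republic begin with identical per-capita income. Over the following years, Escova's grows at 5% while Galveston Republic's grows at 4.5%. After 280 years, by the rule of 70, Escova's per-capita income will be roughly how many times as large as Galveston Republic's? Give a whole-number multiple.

Rate gap = 5% − 4.5% = 0.5 points.
The ratio doubles every 70/0.5 ≈ 140.00 years.
280/140.00 ≈ 2.00 doublings → ratio ≈ 2^2.00 ≈ 4.

≈ 4 times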